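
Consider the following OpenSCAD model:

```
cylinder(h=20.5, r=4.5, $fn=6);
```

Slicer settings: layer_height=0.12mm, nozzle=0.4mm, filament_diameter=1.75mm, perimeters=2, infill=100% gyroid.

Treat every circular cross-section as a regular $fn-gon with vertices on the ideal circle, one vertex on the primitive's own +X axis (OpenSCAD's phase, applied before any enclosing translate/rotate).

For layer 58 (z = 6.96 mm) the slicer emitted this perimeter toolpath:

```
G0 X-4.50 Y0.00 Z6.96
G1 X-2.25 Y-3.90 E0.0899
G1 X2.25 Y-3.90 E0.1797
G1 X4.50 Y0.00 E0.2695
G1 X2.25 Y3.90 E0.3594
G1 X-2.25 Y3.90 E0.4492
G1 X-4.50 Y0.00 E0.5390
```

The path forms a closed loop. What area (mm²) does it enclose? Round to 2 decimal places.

Apply the shoelace formula to the sequence of (X, Y) vertices; enclosed area = 52.65 mm².

52.65 mm²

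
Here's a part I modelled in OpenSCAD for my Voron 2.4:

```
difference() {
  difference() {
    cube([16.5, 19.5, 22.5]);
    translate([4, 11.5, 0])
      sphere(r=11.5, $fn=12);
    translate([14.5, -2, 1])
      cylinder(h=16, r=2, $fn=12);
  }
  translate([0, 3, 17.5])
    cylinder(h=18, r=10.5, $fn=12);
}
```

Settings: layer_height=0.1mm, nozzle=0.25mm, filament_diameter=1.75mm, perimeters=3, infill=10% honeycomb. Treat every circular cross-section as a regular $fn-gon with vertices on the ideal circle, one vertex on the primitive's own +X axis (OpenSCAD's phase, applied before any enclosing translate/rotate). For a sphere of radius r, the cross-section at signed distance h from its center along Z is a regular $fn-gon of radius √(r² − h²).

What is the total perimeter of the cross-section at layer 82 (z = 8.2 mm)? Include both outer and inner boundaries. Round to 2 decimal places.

90.39 mm

At z = 8.2 mm: the 16.5×19.5 cube contributes its full rectangle (perimeter 72.00 mm); the r=11.5 sphere at (4, 11.5) contributes a regular 12-gon of circumradius √(11.5²−8.2²) = 8.063 (perimeter = 2·12·8.063·sin(180°/12) = 50.08 mm); the r=2 cylinder at (14.5, -2) gives a regular 12-gon of circumradius 2 (constant along its height) (perimeter = 2·12·2.000·sin(180°/12) = 12.42 mm); Subtracting the remaining from the first: starting from the 16.5×19.5 cube, the r=11.5 sphere at (4, 11.5) partially overlaps it — only the 157.72 mm² overlap (of its 195.03 mm²) is removed, clipping the outline; the r=2 cylinder at (14.5, -2) misses the remaining region (no effect) — boundary = 90.39 mm; the cylinder at (0, 3) does not reach this height (z outside [17.5, 35.5]); After the difference (first − rest): none of the subtracted shapes is present at this height, so that combined region is unchanged — boundary = 90.39 mm. Overall, the cross-section has 2 separate islands. Total boundary length (outer) = 90.39 mm.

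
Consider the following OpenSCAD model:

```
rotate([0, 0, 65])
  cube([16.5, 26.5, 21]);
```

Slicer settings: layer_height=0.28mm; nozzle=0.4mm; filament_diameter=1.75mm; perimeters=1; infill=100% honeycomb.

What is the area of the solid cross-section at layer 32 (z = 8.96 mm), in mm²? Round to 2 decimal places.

At z = 8.96 mm: the cube (footprint 16.5×26.5) is included at this height (area 437.25 mm²); (rotated 65° about Z; rotation is an isometry so areas/perimeters/island counts are preserved). Overall, the cross-section is a single solid region. Net area = 437.25 mm².

437.25 mm²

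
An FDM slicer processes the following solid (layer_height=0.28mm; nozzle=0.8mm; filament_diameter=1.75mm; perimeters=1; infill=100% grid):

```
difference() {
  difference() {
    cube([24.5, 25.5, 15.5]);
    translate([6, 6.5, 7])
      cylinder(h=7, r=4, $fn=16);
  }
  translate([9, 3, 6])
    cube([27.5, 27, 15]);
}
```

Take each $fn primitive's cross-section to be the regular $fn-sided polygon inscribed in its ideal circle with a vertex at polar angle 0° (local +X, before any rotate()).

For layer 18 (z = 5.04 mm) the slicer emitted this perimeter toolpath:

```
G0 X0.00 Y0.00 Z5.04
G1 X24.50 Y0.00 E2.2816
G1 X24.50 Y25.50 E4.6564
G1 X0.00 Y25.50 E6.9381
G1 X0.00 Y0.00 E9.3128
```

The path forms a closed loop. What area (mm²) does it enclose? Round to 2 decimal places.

624.75 mm²

Apply the shoelace formula to the sequence of (X, Y) vertices; enclosed area = 624.75 mm².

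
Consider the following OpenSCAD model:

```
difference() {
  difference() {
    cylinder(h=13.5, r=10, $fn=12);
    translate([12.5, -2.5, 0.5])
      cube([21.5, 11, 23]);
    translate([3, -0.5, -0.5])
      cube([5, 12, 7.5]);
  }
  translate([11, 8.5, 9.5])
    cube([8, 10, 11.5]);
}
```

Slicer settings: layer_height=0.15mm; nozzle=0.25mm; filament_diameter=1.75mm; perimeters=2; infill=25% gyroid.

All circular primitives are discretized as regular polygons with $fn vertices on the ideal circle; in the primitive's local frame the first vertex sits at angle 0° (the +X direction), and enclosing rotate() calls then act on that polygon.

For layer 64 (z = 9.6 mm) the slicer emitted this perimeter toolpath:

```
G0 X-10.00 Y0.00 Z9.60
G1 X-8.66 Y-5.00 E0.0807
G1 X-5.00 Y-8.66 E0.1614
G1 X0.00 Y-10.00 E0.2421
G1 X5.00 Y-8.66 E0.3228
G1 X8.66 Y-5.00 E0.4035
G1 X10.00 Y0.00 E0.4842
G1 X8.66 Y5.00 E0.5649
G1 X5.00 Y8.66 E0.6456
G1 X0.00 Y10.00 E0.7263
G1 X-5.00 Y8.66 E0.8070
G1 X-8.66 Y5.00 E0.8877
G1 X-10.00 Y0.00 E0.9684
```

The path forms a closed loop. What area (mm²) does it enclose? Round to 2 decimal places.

299.99 mm²

Apply the shoelace formula to the sequence of (X, Y) vertices; enclosed area = 299.99 mm².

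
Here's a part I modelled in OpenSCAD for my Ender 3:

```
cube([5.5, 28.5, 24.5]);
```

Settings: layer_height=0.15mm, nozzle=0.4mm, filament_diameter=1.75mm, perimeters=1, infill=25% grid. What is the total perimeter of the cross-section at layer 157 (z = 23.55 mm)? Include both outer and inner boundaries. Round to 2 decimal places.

At z = 23.55 mm: the cube (footprint 5.5×28.5) is included at this height (perimeter 68.00 mm). Overall, the cross-section is a single solid region. Total boundary length (outer) = 68.00 mm.

68.00 mm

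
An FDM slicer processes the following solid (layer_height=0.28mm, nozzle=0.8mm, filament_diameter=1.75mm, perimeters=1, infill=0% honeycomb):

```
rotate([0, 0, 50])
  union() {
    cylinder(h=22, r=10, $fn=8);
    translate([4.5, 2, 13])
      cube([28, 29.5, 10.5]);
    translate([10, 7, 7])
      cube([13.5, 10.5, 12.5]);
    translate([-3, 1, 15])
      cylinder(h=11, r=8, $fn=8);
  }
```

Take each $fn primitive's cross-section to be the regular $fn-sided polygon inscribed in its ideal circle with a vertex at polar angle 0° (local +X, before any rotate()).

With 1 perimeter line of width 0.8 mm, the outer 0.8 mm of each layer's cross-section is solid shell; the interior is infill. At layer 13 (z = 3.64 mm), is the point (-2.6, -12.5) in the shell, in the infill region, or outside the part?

At z = 3.64 mm: the cylinder: section is a regular 8-gon, circumradius r=10; the cube at (4.5, 2) is not intersected at this z (z outside [13, 23.5]); the cube at (10, 7) is absent (z outside [7, 19.5]); the cylinder at (-3, 1) is not intersected at this z (z outside [15, 26]); Taking the union: only the r=10 cylinder is present, so the union is just that shape — 1 connected region; (whole slice rotated 50° about Z — lengths, areas and connectivity unchanged). Overall, the cross-section is a single solid region. Undo the 50° rotation: the query point maps to (-11.247, -6.043) in the un-rotated model frame. The nearest boundary edge runs (-10.00, 0.00)→(-7.07, -7.07); distance from the point to it = 3.46 mm. The point is not inside any of the regions above, so it lies outside the cross-section (3.46 mm from the nearest boundary).

outside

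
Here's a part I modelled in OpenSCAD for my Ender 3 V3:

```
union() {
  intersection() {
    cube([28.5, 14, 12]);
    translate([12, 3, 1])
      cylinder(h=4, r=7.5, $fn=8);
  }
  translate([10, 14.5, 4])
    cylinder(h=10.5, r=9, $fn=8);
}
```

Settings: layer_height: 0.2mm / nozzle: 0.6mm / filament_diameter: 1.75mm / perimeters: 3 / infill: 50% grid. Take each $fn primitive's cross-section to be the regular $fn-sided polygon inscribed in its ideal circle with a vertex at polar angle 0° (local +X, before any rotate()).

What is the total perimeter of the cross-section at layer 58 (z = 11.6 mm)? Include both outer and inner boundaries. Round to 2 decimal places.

At z = 11.6 mm: the cube (footprint 28.5×14) is included at this height (perimeter 85.00 mm); the cylinder at (12, 3) does not reach this height (z outside [1, 5]); After intersecting: at least one operand is absent at this height, so nothing remains; the r=9 cylinder at (10, 14.5) contributes a regular 8-gon of circumradius 9 (perimeter = 2·8·9.000·sin(180°/8) = 55.11 mm); Merging all regions: only the r=9 cylinder at (10, 14.5) is present, so the union is just that shape — boundary = 55.11 mm. Overall, the cross-section is a single solid region. Total boundary length (outer) = 55.11 mm.

55.11 mm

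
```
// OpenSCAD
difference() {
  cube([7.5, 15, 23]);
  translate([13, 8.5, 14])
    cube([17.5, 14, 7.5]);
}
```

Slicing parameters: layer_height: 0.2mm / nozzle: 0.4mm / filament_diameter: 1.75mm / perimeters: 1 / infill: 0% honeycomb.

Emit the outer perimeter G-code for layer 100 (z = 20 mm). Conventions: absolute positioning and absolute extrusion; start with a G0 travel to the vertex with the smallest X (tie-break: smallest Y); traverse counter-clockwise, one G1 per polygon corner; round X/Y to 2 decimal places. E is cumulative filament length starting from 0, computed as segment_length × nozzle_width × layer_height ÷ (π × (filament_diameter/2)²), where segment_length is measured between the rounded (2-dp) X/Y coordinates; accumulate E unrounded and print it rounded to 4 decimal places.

G0 X0.00 Y0.00 Z20.00
G1 X7.50 Y0.00 E0.2495
G1 X7.50 Y15.00 E0.7484
G1 X0.00 Y15.00 E0.9978
G1 X0.00 Y0.00 E1.4967

At z = 20 mm: the cube (footprint 7.5×15) is included at this height; the cube at (13, 8.5) (footprint 17.5×14) is included at this height; Taking the first minus the rest: starting from the 7.5×15 cube, the 17.5×14 cube at (13, 8.5) misses the remaining region (no effect) — 1 connected region. The outline is a single polygon with 4 vertices. Extrusion per mm of travel: 0.4 × 0.2 / (π × 0.875²) = 0.033260. Accumulating E over each segment gives final E = 1.4967.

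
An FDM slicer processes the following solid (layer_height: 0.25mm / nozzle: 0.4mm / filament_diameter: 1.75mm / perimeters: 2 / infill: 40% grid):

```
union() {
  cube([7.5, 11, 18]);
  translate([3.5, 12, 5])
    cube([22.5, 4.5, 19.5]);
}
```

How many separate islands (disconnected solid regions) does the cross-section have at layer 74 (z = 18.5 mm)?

At z = 18.5 mm: the cube does not reach this height (z outside [0, 18]); the 22.5×4.5 cube at (3.5, 12) contributes its full rectangle; Combining (union): only the 22.5×4.5 cube at (3.5, 12) is present, so the union is just that shape — 1 connected region. Overall, the cross-section is a single solid region. Island count = 1.

1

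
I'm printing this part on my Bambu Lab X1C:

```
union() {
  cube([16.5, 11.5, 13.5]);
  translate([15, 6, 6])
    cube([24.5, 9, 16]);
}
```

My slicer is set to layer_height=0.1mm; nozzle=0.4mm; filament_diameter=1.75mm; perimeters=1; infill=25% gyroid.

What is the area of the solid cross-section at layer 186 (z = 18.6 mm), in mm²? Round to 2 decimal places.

220.50 mm²

At z = 18.6 mm: the cube is absent (z outside [0, 13.5]); the cube at (15, 6) is present — its section is the full 24.5×9 rectangle (area 220.50 mm²); Merging all regions: only the 24.5×9 cube at (15, 6) is present, so the union is just that shape — area = 220.50 mm². Overall, the cross-section is a single solid region. Net area = 220.50 mm².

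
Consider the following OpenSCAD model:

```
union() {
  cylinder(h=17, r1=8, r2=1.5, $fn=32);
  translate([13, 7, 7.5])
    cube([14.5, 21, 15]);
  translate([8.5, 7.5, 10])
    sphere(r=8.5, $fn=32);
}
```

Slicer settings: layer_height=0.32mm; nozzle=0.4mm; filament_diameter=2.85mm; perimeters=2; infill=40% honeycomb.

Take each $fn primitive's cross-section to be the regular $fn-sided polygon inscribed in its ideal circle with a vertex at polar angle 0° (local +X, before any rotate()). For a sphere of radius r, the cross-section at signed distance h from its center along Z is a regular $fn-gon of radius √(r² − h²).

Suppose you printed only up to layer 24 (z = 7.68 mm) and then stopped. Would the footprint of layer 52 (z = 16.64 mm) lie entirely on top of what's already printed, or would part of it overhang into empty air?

entirely on top

Compare the two slices. At z = 7.68: the cone: at t=0.452 of its height the radius interpolates to r₁+(r₂−r₁)t = 5.064, giving a regular 32-gon of that circumradius (area = (32/2)·5.064²·sin(360°/32) = 80.03 mm²); the 14.5×21 cube at (13, 7) contributes its full rectangle (area 304.50 mm²); the sphere at (8.5, 7.5): section is a regular 32-gon, circumradius = √(r²−h²) = √(8.5²−2.32²) = 8.177 (area = (32/2)·8.177²·sin(360°/32) = 208.72 mm²); Merging all regions: the regions partially overlap — summed areas 593.26 mm² minus the doubly-counted overlap 27.52 mm² gives 565.74 mm² — area = 565.74 mm². At z = 16.64: the cone (r1=8→r2=1.5) has section circumradius 1.638 here — a regular 32-gon (area = (32/2)·1.638²·sin(360°/32) = 8.37 mm²); the cube at (13, 7) is present — its section is the full 14.5×21 rectangle (area 304.50 mm²); the sphere at (8.5, 7.5): section is a regular 32-gon, circumradius = √(r²−h²) = √(8.5²−6.64²) = 5.307 (area = (32/2)·5.307²·sin(360°/32) = 87.90 mm²); Merging all regions: the regions partially overlap — summed areas 400.77 mm² minus the doubly-counted overlap 1.88 mm² gives 398.90 mm² — area = 398.90 mm². Checking containment: the cross-section at z = 16.64 is a subset of the cross-section at z = 7.68.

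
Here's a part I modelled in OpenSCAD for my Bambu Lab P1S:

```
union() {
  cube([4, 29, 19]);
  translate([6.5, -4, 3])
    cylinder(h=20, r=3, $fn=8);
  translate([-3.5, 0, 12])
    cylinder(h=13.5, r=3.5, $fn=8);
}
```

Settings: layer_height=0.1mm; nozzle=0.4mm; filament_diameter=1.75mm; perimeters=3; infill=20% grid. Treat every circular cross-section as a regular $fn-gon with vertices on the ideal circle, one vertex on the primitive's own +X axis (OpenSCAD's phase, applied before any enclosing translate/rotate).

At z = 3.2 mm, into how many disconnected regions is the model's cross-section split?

At z = 3.2 mm: the 4×29 cube contributes its full rectangle; the r=3 cylinder at (6.5, -4) gives a regular 8-gon of circumradius 3 (constant along its height); the cylinder at (-3.5, 0) is absent (z outside [12, 25.5]); Taking the union: the 2 present regions are separate (no shared area or edge), so areas and boundary lengths simply add and each stays a separate island — 2 connected regions. The result has 2 disconnected regions.

2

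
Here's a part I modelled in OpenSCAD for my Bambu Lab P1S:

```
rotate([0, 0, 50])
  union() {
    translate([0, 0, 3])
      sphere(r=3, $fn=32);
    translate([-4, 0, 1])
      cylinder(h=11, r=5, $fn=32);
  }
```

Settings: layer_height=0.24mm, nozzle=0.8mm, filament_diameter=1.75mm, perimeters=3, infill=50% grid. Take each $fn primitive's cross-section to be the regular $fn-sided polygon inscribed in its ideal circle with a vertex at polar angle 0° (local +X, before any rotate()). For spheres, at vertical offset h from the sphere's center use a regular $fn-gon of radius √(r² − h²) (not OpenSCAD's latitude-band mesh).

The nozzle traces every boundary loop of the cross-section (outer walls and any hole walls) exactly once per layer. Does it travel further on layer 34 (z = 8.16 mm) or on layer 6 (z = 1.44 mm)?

Layer 34 (z = 8.16): the sphere does not reach this height (|z−center|=5.160 > r=3); the cylinder at (-4, 0): section is a regular 32-gon, circumradius r=5 (perimeter = 2·32·5.000·sin(180°/32) = 31.37 mm); Combining (union): only the r=5 cylinder at (-4, 0) is present, so the union is just that shape — boundary = 31.37 mm; (rotated 50° about Z; rotation is an isometry so areas/perimeters/island counts are preserved). So its perimeter = 31.37 mm. Layer 6 (z = 1.44): the r=3 sphere slices to a regular 32-gon of circumradius 2.562 (√(r²−h²) with h=1.56 from center) (perimeter = 2·32·2.562·sin(180°/32) = 16.07 mm); the cylinder at (-4, 0): section is a regular 32-gon, circumradius r=5 (perimeter = 2·32·5.000·sin(180°/32) = 31.37 mm); Combining (union): the regions partially overlap (shared area 14.11 mm²), so the edge portions inside another operand are dropped and the merged outline is re-measured after clipping — boundary = 33.50 mm; (whole slice rotated 50° about Z — lengths, areas and connectivity unchanged). So its perimeter = 33.50 mm. Layer 6 is larger (33.50 vs 31.37 mm).

layer 6 (z = 1.44 mm)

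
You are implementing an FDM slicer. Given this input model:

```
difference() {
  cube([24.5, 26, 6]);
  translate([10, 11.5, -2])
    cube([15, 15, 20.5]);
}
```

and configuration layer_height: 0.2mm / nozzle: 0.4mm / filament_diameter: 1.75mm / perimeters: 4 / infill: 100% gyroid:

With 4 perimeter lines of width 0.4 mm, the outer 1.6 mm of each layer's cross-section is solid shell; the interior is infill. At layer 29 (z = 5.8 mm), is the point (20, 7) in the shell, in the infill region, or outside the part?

infill

At z = 5.8 mm: the cube (footprint 24.5×26) is included at this height; the 15×15 cube at (10, 11.5) contributes its full rectangle; After the difference (first − rest): starting from the 24.5×26 cube, the 15×15 cube at (10, 11.5) partially overlaps it — only the 210.25 mm² overlap (of its 225.00 mm²) is removed, clipping the outline — 1 connected region. Overall, the cross-section is a single solid region. The nearest boundary edge runs (10.00, 11.50)→(24.50, 11.50); distance from the point to it = 4.50 mm. The point is inside the cross-section and 4.50 mm from the nearest boundary — more than the 1.6 mm shell width (4 × 0.4), so it's in the infill interior.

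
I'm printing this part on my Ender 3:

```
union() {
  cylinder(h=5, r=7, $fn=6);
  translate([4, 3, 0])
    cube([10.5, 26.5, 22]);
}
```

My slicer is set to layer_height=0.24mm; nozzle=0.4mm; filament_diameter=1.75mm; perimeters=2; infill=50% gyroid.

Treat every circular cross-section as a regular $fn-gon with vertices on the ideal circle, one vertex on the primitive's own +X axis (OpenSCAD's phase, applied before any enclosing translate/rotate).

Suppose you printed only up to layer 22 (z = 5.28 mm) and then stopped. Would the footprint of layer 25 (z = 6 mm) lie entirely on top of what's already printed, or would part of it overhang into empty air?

Compare the two slices. At z = 5.28: the cylinder is absent (z outside [0, 5]); the cube at (4, 3) is present — its section is the full 10.5×26.5 rectangle (area 278.25 mm²); Merging all regions: only the 10.5×26.5 cube at (4, 3) is present, so the union is just that shape — area = 278.25 mm². At z = 6: the cylinder is absent (z outside [0, 5]); the cube at (4, 3) is present — its section is the full 10.5×26.5 rectangle (area 278.25 mm²); Merging all regions: only the 10.5×26.5 cube at (4, 3) is present, so the union is just that shape — area = 278.25 mm². Checking containment: the cross-section at z = 6 is a subset of the cross-section at z = 5.28.

entirely on top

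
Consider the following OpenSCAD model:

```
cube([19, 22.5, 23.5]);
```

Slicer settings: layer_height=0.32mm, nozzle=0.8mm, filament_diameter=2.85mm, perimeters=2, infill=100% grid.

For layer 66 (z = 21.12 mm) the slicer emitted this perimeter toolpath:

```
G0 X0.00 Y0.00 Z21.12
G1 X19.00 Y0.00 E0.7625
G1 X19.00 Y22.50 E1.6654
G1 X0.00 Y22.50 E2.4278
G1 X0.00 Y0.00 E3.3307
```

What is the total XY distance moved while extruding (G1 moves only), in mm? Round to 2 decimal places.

Sum the Euclidean lengths of each G1 segment: total = 83.00 mm.

83.00 mm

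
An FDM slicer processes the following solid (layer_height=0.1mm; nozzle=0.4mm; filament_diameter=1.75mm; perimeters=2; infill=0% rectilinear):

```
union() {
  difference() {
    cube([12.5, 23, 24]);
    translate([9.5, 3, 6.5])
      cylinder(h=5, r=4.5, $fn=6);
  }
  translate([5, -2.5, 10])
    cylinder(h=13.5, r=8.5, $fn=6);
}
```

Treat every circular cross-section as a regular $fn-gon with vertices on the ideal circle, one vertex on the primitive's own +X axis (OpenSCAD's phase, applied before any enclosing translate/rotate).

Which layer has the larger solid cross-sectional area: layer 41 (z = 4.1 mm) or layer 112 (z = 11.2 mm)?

layer 112 (z = 11.2 mm)

Layer 41 (z = 4.1): the cube is present — its section is the full 12.5×23 rectangle (area 287.50 mm²); the cylinder at (9.5, 3) is absent (z outside [6.5, 11.5]); After the difference (first − rest): none of the subtracted shapes is present at this height, so the 12.5×23 cube is unchanged — area = 287.50 mm²; the cylinder at (5, -2.5) does not reach this height (z outside [10, 23.5]); Merging all regions: only the result so far is present, so the union is just that shape — area = 287.50 mm². So its area = 287.50 mm². Layer 112 (z = 11.2): the 12.5×23 cube contributes its full rectangle (area 287.50 mm²); the r=4.5 cylinder at (9.5, 3) gives a regular 6-gon of circumradius 4.5 (constant along its height) (area = (6/2)·4.500²·sin(360°/6) = 52.61 mm²); After the difference (first − rest): starting from the 12.5×23 cube (287.50 mm²), the r=4.5 cylinder at (9.5, 3) partially overlaps it — only the 44.21 mm² overlap (of its 52.61 mm²) is removed, clipping the outline — area = 243.29 mm²; the r=8.5 cylinder at (5, -2.5) gives a regular 6-gon of circumradius 8.5 (constant along its height) (area = (6/2)·8.500²·sin(360°/6) = 187.71 mm²); Combining (union): the regions partially overlap — summed areas 431.00 mm² minus the doubly-counted overlap 27.42 mm² gives 403.58 mm² — area = 403.58 mm². So its area = 403.58 mm². Layer 112 is larger (403.58 vs 287.50 mm²).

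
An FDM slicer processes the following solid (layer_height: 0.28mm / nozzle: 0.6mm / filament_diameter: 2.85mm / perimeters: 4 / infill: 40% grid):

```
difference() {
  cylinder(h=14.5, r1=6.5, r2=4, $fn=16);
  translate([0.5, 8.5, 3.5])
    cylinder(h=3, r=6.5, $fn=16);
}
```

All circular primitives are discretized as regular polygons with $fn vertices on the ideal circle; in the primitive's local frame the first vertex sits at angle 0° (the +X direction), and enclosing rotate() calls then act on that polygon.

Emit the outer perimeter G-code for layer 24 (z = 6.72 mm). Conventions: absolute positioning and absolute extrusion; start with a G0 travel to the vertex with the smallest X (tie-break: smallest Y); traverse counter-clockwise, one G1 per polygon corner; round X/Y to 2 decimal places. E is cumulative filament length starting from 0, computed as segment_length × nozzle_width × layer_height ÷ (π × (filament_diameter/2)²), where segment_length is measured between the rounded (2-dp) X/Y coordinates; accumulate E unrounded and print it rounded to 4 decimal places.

At z = 6.72 mm: the cone (r1=6.5→r2=4) has section circumradius 5.341 here — a regular 16-gon; the cylinder at (0.5, 8.5) is not intersected at this z (z outside [3.5, 6.5]); After the difference (first − rest): none of the subtracted shapes is present at this height, so the cone is unchanged — 1 connected region. The outline is a single polygon with 16 vertices. Extrusion per mm of travel: 0.6 × 0.28 / (π × 1.425²) = 0.026335. Accumulating E over each segment gives final E = 0.8778.

G0 X-5.34 Y0.00 Z6.72
G1 X-4.93 Y-2.04 E0.0548
G1 X-3.78 Y-3.78 E0.1097
G1 X-2.04 Y-4.93 E0.1646
G1 X0.00 Y-5.34 E0.2194
G1 X2.04 Y-4.93 E0.2742
G1 X3.78 Y-3.78 E0.3292
G1 X4.93 Y-2.04 E0.3841
G1 X5.34 Y0.00 E0.4389
G1 X4.93 Y2.04 E0.4937
G1 X3.78 Y3.78 E0.5486
G1 X2.04 Y4.93 E0.6035
G1 X0.00 Y5.34 E0.6583
G1 X-2.04 Y4.93 E0.7131
G1 X-3.78 Y3.78 E0.7681
G1 X-4.93 Y2.04 E0.8230
G1 X-5.34 Y0.00 E0.8778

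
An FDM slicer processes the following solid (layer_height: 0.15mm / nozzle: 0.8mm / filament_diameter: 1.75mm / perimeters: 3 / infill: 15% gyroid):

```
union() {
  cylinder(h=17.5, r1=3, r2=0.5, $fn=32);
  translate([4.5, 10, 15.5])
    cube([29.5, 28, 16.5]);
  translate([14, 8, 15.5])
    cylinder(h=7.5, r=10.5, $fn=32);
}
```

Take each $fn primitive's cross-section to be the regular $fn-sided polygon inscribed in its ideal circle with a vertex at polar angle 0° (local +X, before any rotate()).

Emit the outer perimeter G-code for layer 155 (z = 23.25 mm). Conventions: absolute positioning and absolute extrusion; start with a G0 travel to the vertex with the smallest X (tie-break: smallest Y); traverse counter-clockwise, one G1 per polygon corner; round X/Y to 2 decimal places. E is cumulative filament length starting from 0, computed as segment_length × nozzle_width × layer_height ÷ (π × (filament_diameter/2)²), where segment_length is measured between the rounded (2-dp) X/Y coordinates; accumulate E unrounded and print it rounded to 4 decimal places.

G0 X4.50 Y10.00 Z23.25
G1 X34.00 Y10.00 E1.4718
G1 X34.00 Y38.00 E2.8687
G1 X4.50 Y38.00 E4.3404
G1 X4.50 Y10.00 E5.7374

At z = 23.25 mm: the cone is not intersected at this z (z outside [0, 17.5]); the cube at (4.5, 10) (footprint 29.5×28) is included at this height; the cylinder at (14, 8) does not reach this height (z outside [15.5, 23]); Combining (union): only the 29.5×28 cube at (4.5, 10) is present, so the union is just that shape — 1 connected region. The outline is a single polygon with 4 vertices. Extrusion per mm of travel: 0.8 × 0.15 / (π × 0.875²) = 0.049890. Accumulating E over each segment gives final E = 5.7374.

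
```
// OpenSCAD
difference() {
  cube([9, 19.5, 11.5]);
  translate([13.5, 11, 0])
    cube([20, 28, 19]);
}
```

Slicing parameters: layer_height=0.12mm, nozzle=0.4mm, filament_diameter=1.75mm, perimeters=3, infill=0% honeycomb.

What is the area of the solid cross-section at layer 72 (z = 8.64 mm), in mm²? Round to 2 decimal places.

At z = 8.64 mm: the 9×19.5 cube contributes its full rectangle (area 175.50 mm²); the 20×28 cube at (13.5, 11) contributes its full rectangle (area 560.00 mm²); After the difference (first − rest): starting from the 9×19.5 cube (175.50 mm²), the 20×28 cube at (13.5, 11) misses the remaining region (no effect) — area = 175.50 mm². Overall, the cross-section is a single solid region. Net area = 175.50 mm².

175.50 mm²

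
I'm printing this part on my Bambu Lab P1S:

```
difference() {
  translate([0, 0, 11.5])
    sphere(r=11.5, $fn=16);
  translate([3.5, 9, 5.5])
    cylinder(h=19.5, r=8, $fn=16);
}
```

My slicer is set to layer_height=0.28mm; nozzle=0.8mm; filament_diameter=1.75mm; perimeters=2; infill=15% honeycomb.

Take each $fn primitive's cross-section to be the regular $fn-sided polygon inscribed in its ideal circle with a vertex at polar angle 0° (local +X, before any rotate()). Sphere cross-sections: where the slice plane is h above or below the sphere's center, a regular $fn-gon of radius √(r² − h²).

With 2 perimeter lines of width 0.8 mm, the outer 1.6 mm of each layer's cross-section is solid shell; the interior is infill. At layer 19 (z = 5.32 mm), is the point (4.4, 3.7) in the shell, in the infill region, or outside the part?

At z = 5.32 mm: the r=11.5 sphere slices to a regular 16-gon of circumradius 9.698 (√(r²−h²) with h=6.18 from center); the cylinder at (3.5, 9) is not intersected at this z (z outside [5.5, 25]); Subtracting the remaining from the first: none of the subtracted shapes is present at this height, so the r=11.5 sphere is unchanged — 1 connected region. Overall, the cross-section is a single solid region. The nearest boundary edge runs (8.96, 3.71)→(6.86, 6.86); distance from the point to it = 3.80 mm. The point is inside the cross-section and 3.80 mm from the nearest boundary — more than the 1.6 mm shell width (2 × 0.8), so it's in the infill interior.

infill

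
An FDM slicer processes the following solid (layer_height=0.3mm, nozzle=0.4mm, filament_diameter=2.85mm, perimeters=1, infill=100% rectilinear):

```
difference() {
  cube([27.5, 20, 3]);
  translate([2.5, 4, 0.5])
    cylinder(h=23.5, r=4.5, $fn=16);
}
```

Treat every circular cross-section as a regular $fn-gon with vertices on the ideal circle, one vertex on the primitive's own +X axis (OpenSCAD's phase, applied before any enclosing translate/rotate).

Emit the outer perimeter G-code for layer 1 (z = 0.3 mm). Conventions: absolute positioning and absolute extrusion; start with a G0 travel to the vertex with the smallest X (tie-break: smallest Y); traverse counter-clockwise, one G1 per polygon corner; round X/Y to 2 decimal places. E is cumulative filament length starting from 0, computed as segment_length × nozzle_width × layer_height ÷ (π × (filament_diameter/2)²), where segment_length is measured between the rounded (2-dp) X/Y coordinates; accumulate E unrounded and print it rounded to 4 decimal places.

At z = 0.3 mm: the cube (footprint 27.5×20) is included at this height; the cylinder at (2.5, 4) does not reach this height (z outside [0.5, 24]); Subtracting the remaining from the first: none of the subtracted shapes is present at this height, so the 27.5×20 cube is unchanged — 1 connected region. The outline is a single polygon with 4 vertices. Extrusion per mm of travel: 0.4 × 0.3 / (π × 1.425²) = 0.018811. Accumulating E over each segment gives final E = 1.7870.

G0 X0.00 Y0.00 Z0.30
G1 X27.50 Y0.00 E0.5173
G1 X27.50 Y20.00 E0.8935
G1 X0.00 Y20.00 E1.4108
G1 X0.00 Y0.00 E1.7870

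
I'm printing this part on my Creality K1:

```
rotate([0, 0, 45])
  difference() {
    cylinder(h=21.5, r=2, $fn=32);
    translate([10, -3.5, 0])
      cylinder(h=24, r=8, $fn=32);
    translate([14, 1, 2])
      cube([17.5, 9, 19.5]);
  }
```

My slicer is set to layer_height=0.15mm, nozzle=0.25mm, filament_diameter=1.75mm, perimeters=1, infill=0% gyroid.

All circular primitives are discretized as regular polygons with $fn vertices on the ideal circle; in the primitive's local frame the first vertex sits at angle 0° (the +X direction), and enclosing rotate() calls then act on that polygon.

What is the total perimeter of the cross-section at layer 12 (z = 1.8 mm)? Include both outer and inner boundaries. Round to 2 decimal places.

12.55 mm

At z = 1.8 mm: the cylinder: section is a regular 32-gon, circumradius r=2 (perimeter = 2·32·2.000·sin(180°/32) = 12.55 mm); the r=8 cylinder at (10, -3.5) gives a regular 32-gon of circumradius 8 (constant along its height) (perimeter = 2·32·8.000·sin(180°/32) = 50.18 mm); the cube at (14, 1) is not intersected at this z (z outside [2, 21.5]); After the difference (first − rest): starting from the r=2 cylinder, the r=8 cylinder at (10, -3.5) misses the remaining region (no effect) — boundary = 12.55 mm; (whole slice rotated 45° about Z — lengths, areas and connectivity unchanged). Overall, the cross-section is a single solid region. Total boundary length (outer) = 12.55 mm.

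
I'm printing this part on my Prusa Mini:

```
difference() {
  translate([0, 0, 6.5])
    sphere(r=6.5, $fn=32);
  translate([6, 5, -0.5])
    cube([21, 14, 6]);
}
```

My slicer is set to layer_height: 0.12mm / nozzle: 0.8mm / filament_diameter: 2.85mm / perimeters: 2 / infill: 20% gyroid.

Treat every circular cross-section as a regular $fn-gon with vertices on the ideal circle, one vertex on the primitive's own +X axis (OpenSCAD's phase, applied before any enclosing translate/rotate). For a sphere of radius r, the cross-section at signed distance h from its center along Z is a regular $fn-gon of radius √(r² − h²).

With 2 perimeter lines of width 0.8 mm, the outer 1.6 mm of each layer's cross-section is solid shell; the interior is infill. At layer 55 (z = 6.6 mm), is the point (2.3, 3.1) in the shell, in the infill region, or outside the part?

infill

At z = 6.6 mm: the sphere: section is a regular 32-gon, circumradius = √(r²−h²) = √(6.5²−0.1²) = 6.499; the cube at (6, 5) does not reach this height (z outside [-0.5, 5.5]); After the difference (first − rest): none of the subtracted shapes is present at this height, so the r=6.5 sphere is unchanged — 1 connected region. Overall, the cross-section is a single solid region. The nearest boundary edge runs (4.60, 4.60)→(3.61, 5.40); distance from the point to it = 2.61 mm. The point is inside the cross-section and 2.61 mm from the nearest boundary — more than the 1.6 mm shell width (2 × 0.8), so it's in the infill interior.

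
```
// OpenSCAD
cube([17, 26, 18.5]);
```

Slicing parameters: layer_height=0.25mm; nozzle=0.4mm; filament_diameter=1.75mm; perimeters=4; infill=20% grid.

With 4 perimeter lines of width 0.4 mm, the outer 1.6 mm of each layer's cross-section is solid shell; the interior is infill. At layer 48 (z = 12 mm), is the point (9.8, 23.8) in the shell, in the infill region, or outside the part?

At z = 12 mm: the 17×26 cube contributes its full rectangle. Overall, the cross-section is a single solid region. The nearest boundary edge runs (17.00, 26.00)→(0.00, 26.00); distance from the point to it = 2.20 mm. The point is inside the cross-section and 2.20 mm from the nearest boundary — more than the 1.6 mm shell width (4 × 0.4), so it's in the infill interior.

infill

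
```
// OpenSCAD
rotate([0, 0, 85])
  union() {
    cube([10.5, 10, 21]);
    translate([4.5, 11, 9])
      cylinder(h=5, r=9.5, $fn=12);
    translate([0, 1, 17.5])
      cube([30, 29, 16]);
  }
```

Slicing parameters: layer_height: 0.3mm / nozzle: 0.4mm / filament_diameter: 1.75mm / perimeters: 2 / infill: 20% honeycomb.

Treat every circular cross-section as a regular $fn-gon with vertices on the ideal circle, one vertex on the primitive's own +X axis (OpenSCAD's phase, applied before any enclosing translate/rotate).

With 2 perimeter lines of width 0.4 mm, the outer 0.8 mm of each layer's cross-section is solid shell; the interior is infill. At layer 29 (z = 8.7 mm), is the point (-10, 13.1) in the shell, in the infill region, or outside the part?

outside

At z = 8.7 mm: the 10.5×10 cube contributes its full rectangle; the cylinder at (4.5, 11) is absent (z outside [9, 14]); the cube at (0, 1) is absent (z outside [17.5, 33.5]); Taking the union: only the 10.5×10 cube is present, so the union is just that shape — 1 connected region; (rotated 85° about Z; rotation is an isometry so areas/perimeters/island counts are preserved). Overall, the cross-section is a single solid region. Undo the 85° rotation: the query point maps to (12.179, 11.104) in the un-rotated model frame. The nearest boundary edge runs (10.50, 0.00)→(10.50, 10.00); distance from the point to it = 2.01 mm. The point is not inside any of the regions above, so it lies outside the cross-section (2.01 mm from the nearest boundary).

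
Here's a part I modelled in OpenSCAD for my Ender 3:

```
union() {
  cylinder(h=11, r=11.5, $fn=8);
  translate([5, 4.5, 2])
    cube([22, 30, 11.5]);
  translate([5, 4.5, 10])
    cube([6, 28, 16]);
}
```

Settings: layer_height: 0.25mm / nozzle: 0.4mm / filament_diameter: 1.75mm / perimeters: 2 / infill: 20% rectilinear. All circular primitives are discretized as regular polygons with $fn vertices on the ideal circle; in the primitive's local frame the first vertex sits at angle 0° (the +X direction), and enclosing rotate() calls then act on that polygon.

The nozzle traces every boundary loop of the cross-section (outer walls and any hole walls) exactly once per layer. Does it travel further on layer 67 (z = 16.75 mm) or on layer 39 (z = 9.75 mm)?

Layer 67 (z = 16.75): the cylinder is not intersected at this z (z outside [0, 11]); the cube at (5, 4.5) does not reach this height (z outside [2, 13.5]); the cube at (5, 4.5) is present — its section is the full 6×28 rectangle (perimeter 68.00 mm); Combining (union): only the 6×28 cube at (5, 4.5) is present, so the union is just that shape — boundary = 68.00 mm. So its perimeter = 68.00 mm. Layer 39 (z = 9.75): the r=11.5 cylinder gives a regular 8-gon of circumradius 11.5 (constant along its height) (perimeter = 2·8·11.500·sin(180°/8) = 70.41 mm); the 22×30 cube at (5, 4.5) contributes its full rectangle (perimeter 104.00 mm); the cube at (5, 4.5) is absent (z outside [10, 26]); Taking the union: the regions partially overlap (shared area 16.14 mm²), so the edge portions inside another operand are dropped and the merged outline is re-measured after clipping — boundary = 157.53 mm. So its perimeter = 157.53 mm. Layer 39 is larger (157.53 vs 68.00 mm).

layer 39 (z = 9.75 mm)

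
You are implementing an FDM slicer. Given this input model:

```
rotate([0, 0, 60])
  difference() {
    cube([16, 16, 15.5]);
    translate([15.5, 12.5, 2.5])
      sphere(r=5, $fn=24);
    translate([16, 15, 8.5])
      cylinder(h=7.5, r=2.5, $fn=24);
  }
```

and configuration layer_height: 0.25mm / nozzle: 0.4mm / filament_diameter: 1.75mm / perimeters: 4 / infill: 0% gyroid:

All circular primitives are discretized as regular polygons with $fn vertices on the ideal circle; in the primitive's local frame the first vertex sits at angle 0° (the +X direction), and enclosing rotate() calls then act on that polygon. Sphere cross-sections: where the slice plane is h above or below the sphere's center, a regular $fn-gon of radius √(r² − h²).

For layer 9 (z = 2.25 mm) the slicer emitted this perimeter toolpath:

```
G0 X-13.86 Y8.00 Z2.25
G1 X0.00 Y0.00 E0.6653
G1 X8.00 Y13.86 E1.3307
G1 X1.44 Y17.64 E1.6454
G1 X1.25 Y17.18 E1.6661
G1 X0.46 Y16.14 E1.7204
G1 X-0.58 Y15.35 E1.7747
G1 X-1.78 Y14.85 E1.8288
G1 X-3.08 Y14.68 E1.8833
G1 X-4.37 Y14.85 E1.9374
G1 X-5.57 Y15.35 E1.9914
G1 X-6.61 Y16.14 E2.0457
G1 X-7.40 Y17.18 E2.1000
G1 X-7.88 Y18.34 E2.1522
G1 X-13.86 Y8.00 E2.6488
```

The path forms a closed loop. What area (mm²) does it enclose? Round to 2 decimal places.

216.58 mm²

Apply the shoelace formula to the sequence of (X, Y) vertices; enclosed area = 216.58 mm².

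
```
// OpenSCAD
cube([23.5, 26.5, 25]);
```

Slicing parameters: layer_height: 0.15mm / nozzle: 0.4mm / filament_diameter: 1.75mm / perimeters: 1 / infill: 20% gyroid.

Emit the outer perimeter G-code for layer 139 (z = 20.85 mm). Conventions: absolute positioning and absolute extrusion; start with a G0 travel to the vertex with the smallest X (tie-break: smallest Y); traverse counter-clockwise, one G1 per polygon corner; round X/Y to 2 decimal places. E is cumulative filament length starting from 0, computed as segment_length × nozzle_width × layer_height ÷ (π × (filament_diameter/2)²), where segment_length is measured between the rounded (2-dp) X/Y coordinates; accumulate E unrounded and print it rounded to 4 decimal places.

G0 X0.00 Y0.00 Z20.85
G1 X23.50 Y0.00 E0.5862
G1 X23.50 Y26.50 E1.2473
G1 X0.00 Y26.50 E1.8335
G1 X0.00 Y0.00 E2.4945

At z = 20.85 mm: the cube (footprint 23.5×26.5) is included at this height. The outline is a single polygon with 4 vertices. Extrusion per mm of travel: 0.4 × 0.15 / (π × 0.875²) = 0.024945. Accumulating E over each segment gives final E = 2.4945.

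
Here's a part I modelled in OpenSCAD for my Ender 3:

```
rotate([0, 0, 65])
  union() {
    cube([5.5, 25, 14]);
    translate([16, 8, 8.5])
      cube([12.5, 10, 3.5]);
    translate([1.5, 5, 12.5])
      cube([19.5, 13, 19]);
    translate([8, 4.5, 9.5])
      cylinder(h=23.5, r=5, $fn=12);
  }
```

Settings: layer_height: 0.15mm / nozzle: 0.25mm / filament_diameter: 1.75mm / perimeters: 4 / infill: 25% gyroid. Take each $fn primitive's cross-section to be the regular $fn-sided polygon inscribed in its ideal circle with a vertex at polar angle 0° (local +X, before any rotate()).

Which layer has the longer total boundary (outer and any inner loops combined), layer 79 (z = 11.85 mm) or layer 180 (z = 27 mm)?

layer 79 (z = 11.85 mm)

Layer 79 (z = 11.85): the 5.5×25 cube contributes its full rectangle (perimeter 61.00 mm); the cube at (16, 8) is present — its section is the full 12.5×10 rectangle (perimeter 45.00 mm); the cube at (1.5, 5) is absent (z outside [12.5, 31.5]); the r=5 cylinder at (8, 4.5) contributes a regular 12-gon of circumradius 5 (perimeter = 2·12·5.000·sin(180°/12) = 31.06 mm); Combining (union): the regions partially overlap (shared area 14.17 mm²), so the edge portions inside another operand are dropped and the merged outline is re-measured after clipping — boundary = 118.05 mm; (rotated 65° about Z; rotation is an isometry so areas/perimeters/island counts are preserved). So its perimeter = 118.05 mm. Layer 180 (z = 27): the cube is absent (z outside [0, 14]); the cube at (16, 8) is absent (z outside [8.5, 12]); the cube at (1.5, 5) is present — its section is the full 19.5×13 rectangle (perimeter 65.00 mm); the r=5 cylinder at (8, 4.5) gives a regular 12-gon of circumradius 5 (constant along its height) (perimeter = 2·12·5.000·sin(180°/12) = 31.06 mm); Taking the union: the regions partially overlap (shared area 32.57 mm²), so the edge portions inside another operand are dropped and the merged outline is re-measured after clipping — boundary = 71.83 mm; (rotated 65° about Z; rotation is an isometry so areas/perimeters/island counts are preserved). So its perimeter = 71.83 mm. Layer 79 is larger (118.05 vs 71.83 mm).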